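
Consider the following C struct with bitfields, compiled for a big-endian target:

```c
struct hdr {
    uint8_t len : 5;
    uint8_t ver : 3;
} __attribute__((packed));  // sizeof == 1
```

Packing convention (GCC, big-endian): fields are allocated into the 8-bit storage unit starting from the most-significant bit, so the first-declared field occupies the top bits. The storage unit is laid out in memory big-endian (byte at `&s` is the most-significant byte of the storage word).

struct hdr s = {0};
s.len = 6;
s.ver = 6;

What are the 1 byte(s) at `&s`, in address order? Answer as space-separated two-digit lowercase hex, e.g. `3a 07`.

len:5 = 6 → 0x6 << 3 → word 0x30
ver:3 = 6 → 0x6 << 0 → word 0x36
word = 0x36 → big-endian bytes:
  [0]=0x36

36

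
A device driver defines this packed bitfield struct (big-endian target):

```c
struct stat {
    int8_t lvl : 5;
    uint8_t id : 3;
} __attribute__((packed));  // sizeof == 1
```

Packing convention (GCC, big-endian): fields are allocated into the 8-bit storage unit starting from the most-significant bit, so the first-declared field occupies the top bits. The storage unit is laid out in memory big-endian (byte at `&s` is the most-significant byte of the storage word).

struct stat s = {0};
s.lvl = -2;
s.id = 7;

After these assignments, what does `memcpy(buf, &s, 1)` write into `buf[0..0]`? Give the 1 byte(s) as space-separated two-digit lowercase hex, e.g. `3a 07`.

f7

[3+:5] lvl=-2 & 0x1f = 0x1e; word=0xf0
[0+:3] id=7 & 0x7 = 0x7; word=0xf7
word = 0xf7 → big-endian bytes:
  [0]=0xf7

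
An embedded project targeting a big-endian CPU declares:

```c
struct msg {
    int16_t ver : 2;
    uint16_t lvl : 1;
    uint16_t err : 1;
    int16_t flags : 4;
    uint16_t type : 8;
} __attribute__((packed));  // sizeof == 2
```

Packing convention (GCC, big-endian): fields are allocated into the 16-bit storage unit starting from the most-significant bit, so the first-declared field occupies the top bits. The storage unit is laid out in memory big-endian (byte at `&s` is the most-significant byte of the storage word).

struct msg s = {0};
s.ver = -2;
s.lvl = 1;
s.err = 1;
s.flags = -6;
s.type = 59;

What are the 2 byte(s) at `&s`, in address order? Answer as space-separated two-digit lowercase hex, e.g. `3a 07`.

ver (2b) val=-2 bits=0x2 at bit 14: 0x8000
lvl (1b) val=1 bits=0x1 at bit 13: 0xa000
err (1b) val=1 bits=0x1 at bit 12: 0xb000
flags (4b) val=-6 bits=0xa at bit 8: 0xba00
type (8b) val=59 bits=0x3b at bit 0: 0xba3b
word = 0xba3b → big-endian bytes:
  [0]=0xba  [1]=0x3b

ba 3b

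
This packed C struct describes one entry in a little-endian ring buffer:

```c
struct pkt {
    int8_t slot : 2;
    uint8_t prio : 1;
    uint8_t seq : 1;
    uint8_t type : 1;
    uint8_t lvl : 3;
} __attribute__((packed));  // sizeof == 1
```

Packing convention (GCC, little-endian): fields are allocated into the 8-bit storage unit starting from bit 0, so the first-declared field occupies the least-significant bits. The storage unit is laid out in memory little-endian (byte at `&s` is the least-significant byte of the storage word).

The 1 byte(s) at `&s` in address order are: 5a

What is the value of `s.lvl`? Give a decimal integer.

2

[0]=0x5a (little-endian) → word 0x5a
slot:2 @ bit 0 → (0x5a>>0)&0x3 = 0x2
prio:1 @ bit 2 → (0x5a>>2)&0x1 = 0x0
seq:1 @ bit 3 → (0x5a>>3)&0x1 = 0x1
type:1 @ bit 4 → (0x5a>>4)&0x1 = 0x1
lvl:3 @ bit 5 → (0x5a>>5)&0x7 = 0x2  ←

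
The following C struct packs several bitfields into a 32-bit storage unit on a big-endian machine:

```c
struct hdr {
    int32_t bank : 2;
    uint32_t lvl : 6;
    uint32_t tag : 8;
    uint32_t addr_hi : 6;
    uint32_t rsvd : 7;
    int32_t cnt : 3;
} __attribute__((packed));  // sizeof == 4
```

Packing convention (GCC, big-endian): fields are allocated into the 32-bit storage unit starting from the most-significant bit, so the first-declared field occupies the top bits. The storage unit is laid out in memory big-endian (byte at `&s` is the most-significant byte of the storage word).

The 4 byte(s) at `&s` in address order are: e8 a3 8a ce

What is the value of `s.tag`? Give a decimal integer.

163

[0]=0xe8 [1]=0xa3 [2]=0x8a [3]=0xce (big-endian) → word 0xe8a38ace
bank [30+:2] = (word>>30) & 0x3 = 3
lvl [24+:6] = (word>>24) & 0x3f = 40
tag [16+:8] = (word>>16) & 0xff = 163  ←
addr_hi [10+:6] = (word>>10) & 0x3f = 34
rsvd [3+:7] = (word>>3) & 0x7f = 89
cnt [0+:3] = (word>>0) & 0x7 = 6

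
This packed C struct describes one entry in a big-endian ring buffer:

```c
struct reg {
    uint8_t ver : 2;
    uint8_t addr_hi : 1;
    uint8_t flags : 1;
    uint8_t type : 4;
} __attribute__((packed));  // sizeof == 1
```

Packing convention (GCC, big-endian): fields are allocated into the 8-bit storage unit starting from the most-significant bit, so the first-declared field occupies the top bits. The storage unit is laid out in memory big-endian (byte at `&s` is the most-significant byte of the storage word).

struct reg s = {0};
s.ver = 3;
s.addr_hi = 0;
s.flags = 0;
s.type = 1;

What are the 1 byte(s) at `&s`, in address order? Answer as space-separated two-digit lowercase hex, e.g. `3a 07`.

ver (2b) val=3 bits=0x3 at bit 6: 0xc0
addr_hi (1b) val=0 bits=0x0 at bit 5: 0xc0
flags (1b) val=0 bits=0x0 at bit 4: 0xc0
type (4b) val=1 bits=0x1 at bit 0: 0xc1
word = 0xc1 → big-endian bytes:
  [0]=0xc1

c1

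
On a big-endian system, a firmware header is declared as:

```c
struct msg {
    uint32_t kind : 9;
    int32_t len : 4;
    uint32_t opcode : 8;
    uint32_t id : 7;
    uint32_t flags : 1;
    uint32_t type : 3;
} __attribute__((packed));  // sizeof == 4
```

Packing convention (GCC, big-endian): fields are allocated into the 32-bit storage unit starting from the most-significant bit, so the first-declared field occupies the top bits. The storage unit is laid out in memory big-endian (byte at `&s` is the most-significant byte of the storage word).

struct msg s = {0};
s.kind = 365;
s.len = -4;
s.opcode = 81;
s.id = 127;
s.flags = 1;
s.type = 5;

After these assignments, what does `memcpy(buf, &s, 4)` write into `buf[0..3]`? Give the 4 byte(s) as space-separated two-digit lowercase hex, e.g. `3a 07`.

kind:9 = 365 → 0x16d << 23 → word 0xb6800000
len:4 = -4 → 0xc << 19 → word 0xb6e00000
opcode:8 = 81 → 0x51 << 11 → word 0xb6e28800
id:7 = 127 → 0x7f << 4 → word 0xb6e28ff0
flags:1 = 1 → 0x1 << 3 → word 0xb6e28ff8
type:3 = 5 → 0x5 << 0 → word 0xb6e28ffd
word = 0xb6e28ffd → big-endian bytes:
  [0]=0xb6  [1]=0xe2  [2]=0x8f  [3]=0xfd

b6 e2 8f fd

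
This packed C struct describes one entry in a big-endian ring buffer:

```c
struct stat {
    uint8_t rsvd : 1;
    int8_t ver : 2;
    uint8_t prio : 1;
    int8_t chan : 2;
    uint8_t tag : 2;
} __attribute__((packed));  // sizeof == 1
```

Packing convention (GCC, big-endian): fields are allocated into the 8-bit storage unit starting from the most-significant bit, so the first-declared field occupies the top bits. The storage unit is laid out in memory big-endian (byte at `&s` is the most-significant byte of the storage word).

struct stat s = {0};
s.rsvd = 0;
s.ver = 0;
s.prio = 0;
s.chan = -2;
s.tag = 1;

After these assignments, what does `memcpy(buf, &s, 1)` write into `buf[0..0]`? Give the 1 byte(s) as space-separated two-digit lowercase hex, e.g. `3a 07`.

09

rsvd:1 = 0 → 0x0 << 7 → word 0x00
ver:2 = 0 → 0x0 << 5 → word 0x00
prio:1 = 0 → 0x0 << 4 → word 0x00
chan:2 = -2 → 0x2 << 2 → word 0x08
tag:2 = 1 → 0x1 << 0 → word 0x09
word = 0x09 → big-endian bytes:
  [0]=0x09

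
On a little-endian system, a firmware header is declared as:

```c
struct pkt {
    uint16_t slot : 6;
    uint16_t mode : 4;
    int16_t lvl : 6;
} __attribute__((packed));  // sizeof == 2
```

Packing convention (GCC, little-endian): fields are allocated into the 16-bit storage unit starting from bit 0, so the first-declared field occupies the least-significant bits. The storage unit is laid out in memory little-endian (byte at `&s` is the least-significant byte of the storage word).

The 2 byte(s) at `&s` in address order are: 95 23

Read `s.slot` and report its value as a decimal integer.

21

[0]=0x95 [1]=0x23 (little-endian) → word 0x2395
slot [0+:6] = (word>>0) & 0x3f = 21  ←
mode [6+:4] = (word>>6) & 0xf = 14
lvl [10+:6] = (word>>10) & 0x3f = 8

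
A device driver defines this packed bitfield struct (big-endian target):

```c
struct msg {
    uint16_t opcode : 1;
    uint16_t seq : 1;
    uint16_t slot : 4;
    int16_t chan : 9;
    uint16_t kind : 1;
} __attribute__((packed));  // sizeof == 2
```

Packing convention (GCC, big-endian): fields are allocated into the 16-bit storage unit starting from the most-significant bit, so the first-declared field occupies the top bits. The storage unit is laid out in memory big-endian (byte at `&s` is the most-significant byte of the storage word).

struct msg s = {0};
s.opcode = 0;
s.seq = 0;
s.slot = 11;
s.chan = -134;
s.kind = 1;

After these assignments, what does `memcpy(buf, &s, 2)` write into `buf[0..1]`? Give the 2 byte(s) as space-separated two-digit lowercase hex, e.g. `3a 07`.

2e f5

[15+:1] opcode=0 & 0x1 = 0x0; word=0x0000
[14+:1] seq=0 & 0x1 = 0x0; word=0x0000
[10+:4] slot=11 & 0xf = 0xb; word=0x2c00
[1+:9] chan=-134 & 0x1ff = 0x17a; word=0x2ef4
[0+:1] kind=1 & 0x1 = 0x1; word=0x2ef5
word = 0x2ef5 → big-endian bytes:
  [0]=0x2e  [1]=0xf5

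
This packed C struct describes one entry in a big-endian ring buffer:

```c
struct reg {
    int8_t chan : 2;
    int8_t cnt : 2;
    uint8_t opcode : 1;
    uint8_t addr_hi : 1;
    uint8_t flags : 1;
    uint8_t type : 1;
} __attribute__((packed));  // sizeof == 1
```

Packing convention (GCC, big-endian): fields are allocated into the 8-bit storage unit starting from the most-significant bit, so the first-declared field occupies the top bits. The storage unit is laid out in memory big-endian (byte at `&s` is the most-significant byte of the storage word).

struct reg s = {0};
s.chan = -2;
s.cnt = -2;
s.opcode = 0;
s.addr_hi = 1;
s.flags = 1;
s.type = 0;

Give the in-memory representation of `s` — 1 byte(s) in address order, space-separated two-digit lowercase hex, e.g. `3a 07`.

a6

chan (2b) val=-2 bits=0x2 at bit 6: 0x80
cnt (2b) val=-2 bits=0x2 at bit 4: 0xa0
opcode (1b) val=0 bits=0x0 at bit 3: 0xa0
addr_hi (1b) val=1 bits=0x1 at bit 2: 0xa4
flags (1b) val=1 bits=0x1 at bit 1: 0xa6
type (1b) val=0 bits=0x0 at bit 0: 0xa6
word = 0xa6 → big-endian bytes:
  [0]=0xa6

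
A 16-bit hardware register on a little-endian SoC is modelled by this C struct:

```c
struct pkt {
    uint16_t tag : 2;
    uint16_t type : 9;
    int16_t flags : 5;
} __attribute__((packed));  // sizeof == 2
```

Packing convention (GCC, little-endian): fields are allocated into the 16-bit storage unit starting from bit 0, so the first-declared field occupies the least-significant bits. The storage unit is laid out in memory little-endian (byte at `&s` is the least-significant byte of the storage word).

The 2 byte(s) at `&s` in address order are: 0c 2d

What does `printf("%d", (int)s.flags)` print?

[0]=0x0c [1]=0x2d (little-endian) → word 0x2d0c
tag:2 @ bit 0 → (0x2d0c>>0)&0x3 = 0x0
type:9 @ bit 2 → (0x2d0c>>2)&0x1ff = 0x143
flags:5 @ bit 11 → (0x2d0c>>11)&0x1f = 0x5  ←
flags signed 5b, MSB=0: value = 5

5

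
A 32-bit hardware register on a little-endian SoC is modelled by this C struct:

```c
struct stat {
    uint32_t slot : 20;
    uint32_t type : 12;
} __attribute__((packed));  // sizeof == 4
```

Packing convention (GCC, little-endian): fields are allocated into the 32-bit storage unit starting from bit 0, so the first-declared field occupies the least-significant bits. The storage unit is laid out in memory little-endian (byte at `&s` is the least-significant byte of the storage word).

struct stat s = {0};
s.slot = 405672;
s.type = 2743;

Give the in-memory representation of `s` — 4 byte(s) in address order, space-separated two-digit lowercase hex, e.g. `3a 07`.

[0+:20] slot=405672 & 0xfffff = 0x630a8; word=0x000630a8
[20+:12] type=2743 & 0xfff = 0xab7; word=0xab7630a8
word = 0xab7630a8 → little-endian bytes:
  [0]=0xa8  [1]=0x30  [2]=0x76  [3]=0xab

a8 30 76 ab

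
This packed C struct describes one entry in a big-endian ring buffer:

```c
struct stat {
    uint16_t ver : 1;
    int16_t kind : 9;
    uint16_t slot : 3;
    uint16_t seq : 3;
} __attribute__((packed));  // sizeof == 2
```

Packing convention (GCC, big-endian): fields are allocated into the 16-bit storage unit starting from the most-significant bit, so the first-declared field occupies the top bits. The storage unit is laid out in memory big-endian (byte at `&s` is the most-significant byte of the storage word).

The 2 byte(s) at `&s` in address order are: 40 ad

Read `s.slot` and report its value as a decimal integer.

[0]=0x40 [1]=0xad (big-endian) → word 0x40ad
ver [15+:1] = (word>>15) & 0x1 = 0
kind [6+:9] = (word>>6) & 0x1ff = 258
slot [3+:3] = (word>>3) & 0x7 = 5  ←
seq [0+:3] = (word>>0) & 0x7 = 5

5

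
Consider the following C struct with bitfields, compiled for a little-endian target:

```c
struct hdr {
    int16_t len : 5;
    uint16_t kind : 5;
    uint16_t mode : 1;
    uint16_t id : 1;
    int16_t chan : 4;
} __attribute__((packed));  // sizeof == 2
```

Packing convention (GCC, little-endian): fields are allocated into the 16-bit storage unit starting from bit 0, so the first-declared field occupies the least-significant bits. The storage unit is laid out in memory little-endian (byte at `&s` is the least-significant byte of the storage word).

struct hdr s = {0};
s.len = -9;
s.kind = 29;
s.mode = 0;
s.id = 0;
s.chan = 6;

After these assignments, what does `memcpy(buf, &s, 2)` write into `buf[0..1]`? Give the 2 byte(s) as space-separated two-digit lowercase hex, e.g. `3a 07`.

b7 63

[0+:5] len=-9 & 0x1f = 0x17; word=0x0017
[5+:5] kind=29 & 0x1f = 0x1d; word=0x03b7
[10+:1] mode=0 & 0x1 = 0x0; word=0x03b7
[11+:1] id=0 & 0x1 = 0x0; word=0x03b7
[12+:4] chan=6 & 0xf = 0x6; word=0x63b7
word = 0x63b7 → little-endian bytes:
  [0]=0xb7  [1]=0x63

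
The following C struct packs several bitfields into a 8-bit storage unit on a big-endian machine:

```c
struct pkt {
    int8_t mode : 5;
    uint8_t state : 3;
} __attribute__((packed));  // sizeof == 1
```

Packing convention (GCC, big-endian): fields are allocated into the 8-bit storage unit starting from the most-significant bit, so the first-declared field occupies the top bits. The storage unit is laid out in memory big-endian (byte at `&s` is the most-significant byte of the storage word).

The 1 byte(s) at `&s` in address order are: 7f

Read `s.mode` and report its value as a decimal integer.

15

[0]=0x7f (big-endian) → word 0x7f
mode:5 @ bit 3 → (0x7f>>3)&0x1f = 0xf  ←
state:3 @ bit 0 → (0x7f>>0)&0x7 = 0x7
mode signed 5b, MSB=0: value = 15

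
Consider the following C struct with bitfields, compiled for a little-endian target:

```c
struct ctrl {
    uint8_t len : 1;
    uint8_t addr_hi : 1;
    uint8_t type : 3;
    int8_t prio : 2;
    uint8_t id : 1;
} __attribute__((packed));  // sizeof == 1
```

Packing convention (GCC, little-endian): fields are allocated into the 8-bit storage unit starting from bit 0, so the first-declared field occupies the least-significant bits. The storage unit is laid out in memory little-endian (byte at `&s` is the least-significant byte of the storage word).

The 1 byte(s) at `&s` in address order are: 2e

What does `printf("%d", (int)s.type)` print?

3

[0]=0x2e (little-endian) → word 0x2e
len:1 @ bit 0 → (0x2e>>0)&0x1 = 0x0
addr_hi:1 @ bit 1 → (0x2e>>1)&0x1 = 0x1
type:3 @ bit 2 → (0x2e>>2)&0x7 = 0x3  ←
prio:2 @ bit 5 → (0x2e>>5)&0x3 = 0x1
id:1 @ bit 7 → (0x2e>>7)&0x1 = 0x0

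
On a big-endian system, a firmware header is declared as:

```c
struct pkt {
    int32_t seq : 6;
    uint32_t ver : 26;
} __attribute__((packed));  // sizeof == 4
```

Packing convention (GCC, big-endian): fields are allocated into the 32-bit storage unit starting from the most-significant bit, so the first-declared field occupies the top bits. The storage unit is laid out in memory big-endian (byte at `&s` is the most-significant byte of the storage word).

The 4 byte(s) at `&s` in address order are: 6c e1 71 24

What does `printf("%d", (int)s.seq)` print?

[0]=0x6c [1]=0xe1 [2]=0x71 [3]=0x24 (big-endian) → word 0x6ce17124
seq [26+:6] = (word>>26) & 0x3f = 27  ←
ver [0+:26] = (word>>0) & 0x3ffffff = 14774564
seq signed 6b, MSB=0: value = 27

27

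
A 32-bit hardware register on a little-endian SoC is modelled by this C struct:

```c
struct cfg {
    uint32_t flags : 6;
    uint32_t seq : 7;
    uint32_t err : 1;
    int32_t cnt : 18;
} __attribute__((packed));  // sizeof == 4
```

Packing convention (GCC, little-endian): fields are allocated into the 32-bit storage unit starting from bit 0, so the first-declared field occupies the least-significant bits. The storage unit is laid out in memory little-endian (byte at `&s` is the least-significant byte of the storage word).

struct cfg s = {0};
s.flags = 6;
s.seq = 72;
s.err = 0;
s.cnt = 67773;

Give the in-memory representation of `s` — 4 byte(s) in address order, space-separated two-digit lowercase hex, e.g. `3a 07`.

flags:6 = 6 → 0x6 << 0 → word 0x00000006
seq:7 = 72 → 0x48 << 6 → word 0x00001206
err:1 = 0 → 0x0 << 13 → word 0x00001206
cnt:18 = 67773 → 0x108bd << 14 → word 0x422f5206
word = 0x422f5206 → little-endian bytes:
  [0]=0x06  [1]=0x52  [2]=0x2f  [3]=0x42

06 52 2f 42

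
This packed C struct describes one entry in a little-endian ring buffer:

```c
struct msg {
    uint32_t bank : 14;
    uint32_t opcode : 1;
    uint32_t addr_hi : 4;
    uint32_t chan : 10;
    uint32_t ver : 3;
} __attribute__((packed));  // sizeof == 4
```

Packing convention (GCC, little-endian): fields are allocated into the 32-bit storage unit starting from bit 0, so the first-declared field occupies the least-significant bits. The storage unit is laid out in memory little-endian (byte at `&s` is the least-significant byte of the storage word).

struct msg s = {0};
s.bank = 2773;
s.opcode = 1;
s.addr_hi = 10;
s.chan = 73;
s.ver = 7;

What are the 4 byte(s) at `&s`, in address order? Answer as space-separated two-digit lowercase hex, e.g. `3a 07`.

bank (14b) val=2773 bits=0xad5 at bit 0: 0x00000ad5
opcode (1b) val=1 bits=0x1 at bit 14: 0x00004ad5
addr_hi (4b) val=10 bits=0xa at bit 15: 0x00054ad5
chan (10b) val=73 bits=0x49 at bit 19: 0x024d4ad5
ver (3b) val=7 bits=0x7 at bit 29: 0xe24d4ad5
word = 0xe24d4ad5 → little-endian bytes:
  [0]=0xd5  [1]=0x4a  [2]=0x4d  [3]=0xe2

d5 4a 4d e2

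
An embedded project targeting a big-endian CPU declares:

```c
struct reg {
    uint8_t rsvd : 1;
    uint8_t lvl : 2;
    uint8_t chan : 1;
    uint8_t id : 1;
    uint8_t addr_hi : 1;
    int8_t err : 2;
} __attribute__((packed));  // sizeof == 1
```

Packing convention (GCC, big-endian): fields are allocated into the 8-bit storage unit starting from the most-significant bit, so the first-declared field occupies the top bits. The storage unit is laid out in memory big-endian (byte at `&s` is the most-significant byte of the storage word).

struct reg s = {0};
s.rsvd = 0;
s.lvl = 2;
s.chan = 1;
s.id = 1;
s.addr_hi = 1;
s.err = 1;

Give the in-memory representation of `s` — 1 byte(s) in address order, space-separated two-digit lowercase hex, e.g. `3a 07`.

5d

rsvd:1 = 0 → 0x0 << 7 → word 0x00
lvl:2 = 2 → 0x2 << 5 → word 0x40
chan:1 = 1 → 0x1 << 4 → word 0x50
id:1 = 1 → 0x1 << 3 → word 0x58
addr_hi:1 = 1 → 0x1 << 2 → word 0x5c
err:2 = 1 → 0x1 << 0 → word 0x5d
word = 0x5d → big-endian bytes:
  [0]=0x5d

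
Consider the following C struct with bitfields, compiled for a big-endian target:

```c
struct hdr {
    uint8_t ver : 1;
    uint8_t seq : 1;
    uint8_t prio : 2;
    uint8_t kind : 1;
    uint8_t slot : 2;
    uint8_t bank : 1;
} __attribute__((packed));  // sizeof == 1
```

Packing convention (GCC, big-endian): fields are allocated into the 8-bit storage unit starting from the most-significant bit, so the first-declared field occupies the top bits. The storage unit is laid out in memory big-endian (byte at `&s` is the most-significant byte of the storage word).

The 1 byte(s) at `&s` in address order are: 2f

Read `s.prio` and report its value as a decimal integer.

[0]=0x2f (big-endian) → word 0x2f
ver:1 @ bit 7 → (0x2f>>7)&0x1 = 0x0
seq:1 @ bit 6 → (0x2f>>6)&0x1 = 0x0
prio:2 @ bit 4 → (0x2f>>4)&0x3 = 0x2  ←
kind:1 @ bit 3 → (0x2f>>3)&0x1 = 0x1
slot:2 @ bit 1 → (0x2f>>1)&0x3 = 0x3
bank:1 @ bit 0 → (0x2f>>0)&0x1 = 0x1

2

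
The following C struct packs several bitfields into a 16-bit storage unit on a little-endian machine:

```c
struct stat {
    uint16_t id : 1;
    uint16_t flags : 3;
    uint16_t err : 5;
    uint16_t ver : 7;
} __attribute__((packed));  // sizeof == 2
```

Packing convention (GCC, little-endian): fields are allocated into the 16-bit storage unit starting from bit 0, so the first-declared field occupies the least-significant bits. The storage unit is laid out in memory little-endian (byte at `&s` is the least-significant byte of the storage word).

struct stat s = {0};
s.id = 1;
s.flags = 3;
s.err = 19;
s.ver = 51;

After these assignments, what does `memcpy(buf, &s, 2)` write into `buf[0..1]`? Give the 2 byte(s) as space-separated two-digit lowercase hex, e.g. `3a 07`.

37 67

id (1b) val=1 bits=0x1 at bit 0: 0x0001
flags (3b) val=3 bits=0x3 at bit 1: 0x0007
err (5b) val=19 bits=0x13 at bit 4: 0x0137
ver (7b) val=51 bits=0x33 at bit 9: 0x6737
word = 0x6737 → little-endian bytes:
  [0]=0x37  [1]=0x67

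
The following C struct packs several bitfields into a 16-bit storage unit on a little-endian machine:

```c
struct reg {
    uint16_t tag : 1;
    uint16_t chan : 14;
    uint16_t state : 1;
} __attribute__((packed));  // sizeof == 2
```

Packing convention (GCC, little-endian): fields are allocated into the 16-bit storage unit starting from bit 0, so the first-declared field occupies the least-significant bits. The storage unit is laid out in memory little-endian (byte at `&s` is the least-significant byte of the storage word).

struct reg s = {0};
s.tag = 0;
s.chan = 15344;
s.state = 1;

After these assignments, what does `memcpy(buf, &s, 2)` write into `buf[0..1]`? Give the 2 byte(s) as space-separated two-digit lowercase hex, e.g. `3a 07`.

e0 f7

tag:1 = 0 → 0x0 << 0 → word 0x0000
chan:14 = 15344 → 0x3bf0 << 1 → word 0x77e0
state:1 = 1 → 0x1 << 15 → word 0xf7e0
word = 0xf7e0 → little-endian bytes:
  [0]=0xe0  [1]=0xf7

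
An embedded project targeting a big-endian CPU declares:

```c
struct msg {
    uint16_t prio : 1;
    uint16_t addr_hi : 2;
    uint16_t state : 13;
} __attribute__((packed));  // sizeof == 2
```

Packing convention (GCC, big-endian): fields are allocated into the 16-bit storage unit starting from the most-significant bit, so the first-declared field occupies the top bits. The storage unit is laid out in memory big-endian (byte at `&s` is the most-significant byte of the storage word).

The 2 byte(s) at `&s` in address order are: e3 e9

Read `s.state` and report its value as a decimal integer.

1001

[0]=0xe3 [1]=0xe9 (big-endian) → word 0xe3e9
prio:1 @ bit 15 → (0xe3e9>>15)&0x1 = 0x1
addr_hi:2 @ bit 13 → (0xe3e9>>13)&0x3 = 0x3
state:13 @ bit 0 → (0xe3e9>>0)&0x1fff = 0x3e9  ←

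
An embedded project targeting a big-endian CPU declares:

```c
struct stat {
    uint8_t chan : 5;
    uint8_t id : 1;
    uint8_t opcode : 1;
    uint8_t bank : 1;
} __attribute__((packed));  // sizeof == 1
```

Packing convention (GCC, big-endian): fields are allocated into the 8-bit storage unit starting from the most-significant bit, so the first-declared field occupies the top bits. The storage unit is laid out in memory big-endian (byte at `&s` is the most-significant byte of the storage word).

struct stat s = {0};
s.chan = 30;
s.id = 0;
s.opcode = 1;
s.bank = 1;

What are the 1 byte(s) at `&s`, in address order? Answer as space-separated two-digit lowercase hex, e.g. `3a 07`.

f3

[3+:5] chan=30 & 0x1f = 0x1e; word=0xf0
[2+:1] id=0 & 0x1 = 0x0; word=0xf0
[1+:1] opcode=1 & 0x1 = 0x1; word=0xf2
[0+:1] bank=1 & 0x1 = 0x1; word=0xf3
word = 0xf3 → big-endian bytes:
  [0]=0xf3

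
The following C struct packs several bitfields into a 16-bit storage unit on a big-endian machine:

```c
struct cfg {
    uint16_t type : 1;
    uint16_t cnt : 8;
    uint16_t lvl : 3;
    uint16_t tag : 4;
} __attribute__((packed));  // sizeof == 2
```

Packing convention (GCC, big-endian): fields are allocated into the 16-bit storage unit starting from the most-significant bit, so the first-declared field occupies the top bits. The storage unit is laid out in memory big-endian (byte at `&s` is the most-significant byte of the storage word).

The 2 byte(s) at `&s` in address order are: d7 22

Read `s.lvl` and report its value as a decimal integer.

[0]=0xd7 [1]=0x22 (big-endian) → word 0xd722
type [15+:1] = (word>>15) & 0x1 = 1
cnt [7+:8] = (word>>7) & 0xff = 174
lvl [4+:3] = (word>>4) & 0x7 = 2  ←
tag [0+:4] = (word>>0) & 0xf = 2

2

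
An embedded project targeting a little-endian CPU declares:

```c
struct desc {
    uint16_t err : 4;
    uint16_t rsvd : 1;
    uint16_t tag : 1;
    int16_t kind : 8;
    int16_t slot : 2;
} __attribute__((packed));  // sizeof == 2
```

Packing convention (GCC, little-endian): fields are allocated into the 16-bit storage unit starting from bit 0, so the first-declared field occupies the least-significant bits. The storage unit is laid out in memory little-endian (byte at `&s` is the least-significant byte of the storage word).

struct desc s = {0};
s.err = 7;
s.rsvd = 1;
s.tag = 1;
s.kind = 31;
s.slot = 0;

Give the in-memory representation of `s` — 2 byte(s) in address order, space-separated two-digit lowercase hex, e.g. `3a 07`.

f7 07

[0+:4] err=7 & 0xf = 0x7; word=0x0007
[4+:1] rsvd=1 & 0x1 = 0x1; word=0x0017
[5+:1] tag=1 & 0x1 = 0x1; word=0x0037
[6+:8] kind=31 & 0xff = 0x1f; word=0x07f7
[14+:2] slot=0 & 0x3 = 0x0; word=0x07f7
word = 0x07f7 → little-endian bytes:
  [0]=0xf7  [1]=0x07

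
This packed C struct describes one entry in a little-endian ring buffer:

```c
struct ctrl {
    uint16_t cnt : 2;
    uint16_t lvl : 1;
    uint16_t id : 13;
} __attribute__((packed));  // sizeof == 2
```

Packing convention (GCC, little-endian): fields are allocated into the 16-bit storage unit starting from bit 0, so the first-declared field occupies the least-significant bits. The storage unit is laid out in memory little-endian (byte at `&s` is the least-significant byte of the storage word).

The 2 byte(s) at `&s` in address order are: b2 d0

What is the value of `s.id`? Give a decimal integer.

[0]=0xb2 [1]=0xd0 (little-endian) → word 0xd0b2
cnt:2 @ bit 0 → (0xd0b2>>0)&0x3 = 0x2
lvl:1 @ bit 2 → (0xd0b2>>2)&0x1 = 0x0
id:13 @ bit 3 → (0xd0b2>>3)&0x1fff = 0x1a16  ←

6678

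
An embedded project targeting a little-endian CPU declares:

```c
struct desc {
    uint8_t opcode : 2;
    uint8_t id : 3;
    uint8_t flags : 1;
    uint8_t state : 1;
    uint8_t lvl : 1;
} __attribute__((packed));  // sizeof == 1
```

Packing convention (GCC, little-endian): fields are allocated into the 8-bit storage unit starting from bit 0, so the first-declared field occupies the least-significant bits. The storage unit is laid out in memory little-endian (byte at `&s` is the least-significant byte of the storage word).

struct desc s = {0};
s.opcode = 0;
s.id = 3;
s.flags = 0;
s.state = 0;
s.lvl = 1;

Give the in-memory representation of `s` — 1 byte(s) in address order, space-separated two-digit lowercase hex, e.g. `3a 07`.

8c

[0+:2] opcode=0 & 0x3 = 0x0; word=0x00
[2+:3] id=3 & 0x7 = 0x3; word=0x0c
[5+:1] flags=0 & 0x1 = 0x0; word=0x0c
[6+:1] state=0 & 0x1 = 0x0; word=0x0c
[7+:1] lvl=1 & 0x1 = 0x1; word=0x8c
word = 0x8c → little-endian bytes:
  [0]=0x8c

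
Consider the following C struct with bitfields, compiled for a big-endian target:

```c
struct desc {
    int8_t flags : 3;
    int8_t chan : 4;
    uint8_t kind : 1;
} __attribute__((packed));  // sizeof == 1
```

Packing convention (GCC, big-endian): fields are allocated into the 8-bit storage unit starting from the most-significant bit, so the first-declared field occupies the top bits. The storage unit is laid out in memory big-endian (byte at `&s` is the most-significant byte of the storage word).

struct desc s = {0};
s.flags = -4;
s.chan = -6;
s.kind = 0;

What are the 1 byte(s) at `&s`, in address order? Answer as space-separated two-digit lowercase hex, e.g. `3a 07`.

94

[5+:3] flags=-4 & 0x7 = 0x4; word=0x80
[1+:4] chan=-6 & 0xf = 0xa; word=0x94
[0+:1] kind=0 & 0x1 = 0x0; word=0x94
word = 0x94 → big-endian bytes:
  [0]=0x94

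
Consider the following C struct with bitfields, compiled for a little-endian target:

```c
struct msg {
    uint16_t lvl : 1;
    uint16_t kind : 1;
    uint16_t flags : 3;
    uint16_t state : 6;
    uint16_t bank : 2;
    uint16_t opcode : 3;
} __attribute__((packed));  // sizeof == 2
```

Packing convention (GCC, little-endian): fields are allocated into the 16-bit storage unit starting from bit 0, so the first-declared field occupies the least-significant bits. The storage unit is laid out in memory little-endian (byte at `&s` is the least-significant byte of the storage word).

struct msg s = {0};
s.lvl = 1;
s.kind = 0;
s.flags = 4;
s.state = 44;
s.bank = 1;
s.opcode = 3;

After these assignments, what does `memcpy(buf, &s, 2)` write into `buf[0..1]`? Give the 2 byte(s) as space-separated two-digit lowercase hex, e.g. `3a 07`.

lvl (1b) val=1 bits=0x1 at bit 0: 0x0001
kind (1b) val=0 bits=0x0 at bit 1: 0x0001
flags (3b) val=4 bits=0x4 at bit 2: 0x0011
state (6b) val=44 bits=0x2c at bit 5: 0x0591
bank (2b) val=1 bits=0x1 at bit 11: 0x0d91
opcode (3b) val=3 bits=0x3 at bit 13: 0x6d91
word = 0x6d91 → little-endian bytes:
  [0]=0x91  [1]=0x6d

91 6d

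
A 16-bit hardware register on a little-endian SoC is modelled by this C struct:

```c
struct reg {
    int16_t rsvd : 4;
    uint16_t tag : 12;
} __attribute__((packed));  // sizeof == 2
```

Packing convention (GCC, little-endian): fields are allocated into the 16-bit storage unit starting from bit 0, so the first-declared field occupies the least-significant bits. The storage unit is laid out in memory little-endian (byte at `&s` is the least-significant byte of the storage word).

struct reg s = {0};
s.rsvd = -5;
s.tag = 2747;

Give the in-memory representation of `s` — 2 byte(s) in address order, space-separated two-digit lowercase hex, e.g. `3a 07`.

rsvd (4b) val=-5 bits=0xb at bit 0: 0x000b
tag (12b) val=2747 bits=0xabb at bit 4: 0xabbb
word = 0xabbb → little-endian bytes:
  [0]=0xbb  [1]=0xab

bb ab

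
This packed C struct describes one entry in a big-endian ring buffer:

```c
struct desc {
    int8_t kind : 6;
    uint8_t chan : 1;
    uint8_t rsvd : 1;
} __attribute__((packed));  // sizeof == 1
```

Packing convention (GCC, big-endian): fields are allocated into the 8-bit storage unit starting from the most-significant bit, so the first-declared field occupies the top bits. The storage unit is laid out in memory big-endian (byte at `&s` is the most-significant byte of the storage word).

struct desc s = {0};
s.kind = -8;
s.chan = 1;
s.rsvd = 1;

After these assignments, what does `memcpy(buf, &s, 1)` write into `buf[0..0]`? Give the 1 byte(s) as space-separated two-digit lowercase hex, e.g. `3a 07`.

e3

kind (6b) val=-8 bits=0x38 at bit 2: 0xe0
chan (1b) val=1 bits=0x1 at bit 1: 0xe2
rsvd (1b) val=1 bits=0x1 at bit 0: 0xe3
word = 0xe3 → big-endian bytes:
  [0]=0xe3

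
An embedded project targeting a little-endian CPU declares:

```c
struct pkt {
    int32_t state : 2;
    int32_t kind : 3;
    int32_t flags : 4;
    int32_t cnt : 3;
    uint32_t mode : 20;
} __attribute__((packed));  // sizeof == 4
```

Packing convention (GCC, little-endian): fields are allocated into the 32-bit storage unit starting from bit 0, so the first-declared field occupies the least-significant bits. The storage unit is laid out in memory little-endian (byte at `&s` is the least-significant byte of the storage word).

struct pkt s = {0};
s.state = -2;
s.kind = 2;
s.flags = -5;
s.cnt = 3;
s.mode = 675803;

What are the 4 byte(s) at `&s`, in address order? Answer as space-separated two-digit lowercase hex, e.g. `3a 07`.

6a b7 fd a4

[0+:2] state=-2 & 0x3 = 0x2; word=0x00000002
[2+:3] kind=2 & 0x7 = 0x2; word=0x0000000a
[5+:4] flags=-5 & 0xf = 0xb; word=0x0000016a
[9+:3] cnt=3 & 0x7 = 0x3; word=0x0000076a
[12+:20] mode=675803 & 0xfffff = 0xa4fdb; word=0xa4fdb76a
word = 0xa4fdb76a → little-endian bytes:
  [0]=0x6a  [1]=0xb7  [2]=0xfd  [3]=0xa4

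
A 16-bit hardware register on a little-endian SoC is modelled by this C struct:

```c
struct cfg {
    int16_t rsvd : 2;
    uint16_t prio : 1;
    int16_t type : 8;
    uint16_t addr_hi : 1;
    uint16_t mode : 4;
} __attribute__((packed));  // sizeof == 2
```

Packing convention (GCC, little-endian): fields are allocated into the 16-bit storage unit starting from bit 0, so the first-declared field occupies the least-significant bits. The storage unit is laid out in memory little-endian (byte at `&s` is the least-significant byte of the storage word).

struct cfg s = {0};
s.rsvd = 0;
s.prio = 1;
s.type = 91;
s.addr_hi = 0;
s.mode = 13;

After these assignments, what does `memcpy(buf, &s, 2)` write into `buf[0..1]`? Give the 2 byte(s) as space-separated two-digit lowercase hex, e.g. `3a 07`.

rsvd (2b) val=0 bits=0x0 at bit 0: 0x0000
prio (1b) val=1 bits=0x1 at bit 2: 0x0004
type (8b) val=91 bits=0x5b at bit 3: 0x02dc
addr_hi (1b) val=0 bits=0x0 at bit 11: 0x02dc
mode (4b) val=13 bits=0xd at bit 12: 0xd2dc
word = 0xd2dc → little-endian bytes:
  [0]=0xdc  [1]=0xd2

dc d2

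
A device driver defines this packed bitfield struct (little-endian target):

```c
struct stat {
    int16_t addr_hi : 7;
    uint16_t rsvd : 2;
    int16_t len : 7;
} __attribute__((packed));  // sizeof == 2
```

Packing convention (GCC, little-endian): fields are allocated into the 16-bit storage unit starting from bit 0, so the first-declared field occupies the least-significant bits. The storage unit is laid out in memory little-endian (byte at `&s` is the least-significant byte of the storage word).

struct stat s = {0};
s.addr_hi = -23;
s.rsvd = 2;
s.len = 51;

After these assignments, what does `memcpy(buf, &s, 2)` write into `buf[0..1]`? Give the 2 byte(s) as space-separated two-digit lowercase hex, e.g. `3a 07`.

addr_hi:7 = -23 → 0x69 << 0 → word 0x0069
rsvd:2 = 2 → 0x2 << 7 → word 0x0169
len:7 = 51 → 0x33 << 9 → word 0x6769
word = 0x6769 → little-endian bytes:
  [0]=0x69  [1]=0x67

69 67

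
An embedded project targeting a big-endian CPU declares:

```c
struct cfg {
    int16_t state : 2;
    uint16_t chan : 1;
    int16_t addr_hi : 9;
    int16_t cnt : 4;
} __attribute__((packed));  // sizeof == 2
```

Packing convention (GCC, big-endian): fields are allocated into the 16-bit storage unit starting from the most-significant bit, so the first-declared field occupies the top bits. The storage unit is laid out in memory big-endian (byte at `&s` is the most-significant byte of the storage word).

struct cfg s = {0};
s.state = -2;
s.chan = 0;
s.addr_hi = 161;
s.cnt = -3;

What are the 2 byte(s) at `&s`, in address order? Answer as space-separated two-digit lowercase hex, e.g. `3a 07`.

8a 1d

state (2b) val=-2 bits=0x2 at bit 14: 0x8000
chan (1b) val=0 bits=0x0 at bit 13: 0x8000
addr_hi (9b) val=161 bits=0xa1 at bit 4: 0x8a10
cnt (4b) val=-3 bits=0xd at bit 0: 0x8a1d
word = 0x8a1d → big-endian bytes:
  [0]=0x8a  [1]=0x1d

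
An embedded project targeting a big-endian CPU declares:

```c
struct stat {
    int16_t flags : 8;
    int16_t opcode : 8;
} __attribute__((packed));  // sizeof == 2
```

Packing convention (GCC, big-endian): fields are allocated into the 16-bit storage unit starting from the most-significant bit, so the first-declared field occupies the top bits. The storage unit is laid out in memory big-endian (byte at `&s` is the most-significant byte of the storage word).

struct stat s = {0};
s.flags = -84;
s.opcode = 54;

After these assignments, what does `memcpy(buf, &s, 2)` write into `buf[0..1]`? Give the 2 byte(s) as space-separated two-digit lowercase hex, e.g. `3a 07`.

flags (8b) val=-84 bits=0xac at bit 8: 0xac00
opcode (8b) val=54 bits=0x36 at bit 0: 0xac36
word = 0xac36 → big-endian bytes:
  [0]=0xac  [1]=0x36

ac 36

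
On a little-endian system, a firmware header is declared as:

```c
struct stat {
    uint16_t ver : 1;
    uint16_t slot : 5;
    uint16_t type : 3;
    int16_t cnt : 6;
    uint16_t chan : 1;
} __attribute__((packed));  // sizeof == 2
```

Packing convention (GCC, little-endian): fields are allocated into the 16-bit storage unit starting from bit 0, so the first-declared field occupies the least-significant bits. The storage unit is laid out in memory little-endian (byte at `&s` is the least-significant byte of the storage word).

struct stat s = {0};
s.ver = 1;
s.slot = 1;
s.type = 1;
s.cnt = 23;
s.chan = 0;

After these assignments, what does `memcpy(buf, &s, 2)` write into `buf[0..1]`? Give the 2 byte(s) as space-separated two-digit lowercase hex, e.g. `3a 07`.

[0+:1] ver=1 & 0x1 = 0x1; word=0x0001
[1+:5] slot=1 & 0x1f = 0x1; word=0x0003
[6+:3] type=1 & 0x7 = 0x1; word=0x0043
[9+:6] cnt=23 & 0x3f = 0x17; word=0x2e43
[15+:1] chan=0 & 0x1 = 0x0; word=0x2e43
word = 0x2e43 → little-endian bytes:
  [0]=0x43  [1]=0x2e

43 2e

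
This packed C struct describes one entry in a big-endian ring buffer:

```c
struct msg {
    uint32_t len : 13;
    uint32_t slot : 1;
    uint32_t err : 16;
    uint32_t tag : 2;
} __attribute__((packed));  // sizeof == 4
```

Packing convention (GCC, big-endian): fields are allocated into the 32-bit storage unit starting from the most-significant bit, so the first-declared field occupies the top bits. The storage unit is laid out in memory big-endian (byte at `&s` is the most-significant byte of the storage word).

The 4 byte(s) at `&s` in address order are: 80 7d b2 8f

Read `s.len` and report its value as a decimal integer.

[0]=0x80 [1]=0x7d [2]=0xb2 [3]=0x8f (big-endian) → word 0x807db28f
len:13 @ bit 19 → (0x807db28f>>19)&0x1fff = 0x100f  ←
slot:1 @ bit 18 → (0x807db28f>>18)&0x1 = 0x1
err:16 @ bit 2 → (0x807db28f>>2)&0xffff = 0x6ca3
tag:2 @ bit 0 → (0x807db28f>>0)&0x3 = 0x3

4111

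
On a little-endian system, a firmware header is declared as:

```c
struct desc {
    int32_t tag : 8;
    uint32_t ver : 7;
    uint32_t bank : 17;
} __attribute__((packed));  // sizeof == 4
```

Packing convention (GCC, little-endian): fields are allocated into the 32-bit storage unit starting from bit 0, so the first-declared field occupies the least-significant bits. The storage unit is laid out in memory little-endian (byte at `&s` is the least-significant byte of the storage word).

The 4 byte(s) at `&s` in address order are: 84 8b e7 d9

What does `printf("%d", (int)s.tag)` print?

-124

[0]=0x84 [1]=0x8b [2]=0xe7 [3]=0xd9 (little-endian) → word 0xd9e78b84
tag:8 @ bit 0 → (0xd9e78b84>>0)&0xff = 0x84  ←
ver:7 @ bit 8 → (0xd9e78b84>>8)&0x7f = 0xb
bank:17 @ bit 15 → (0xd9e78b84>>15)&0x1ffff = 0x1b3cf
tag signed 8b, MSB=1: 132 - 256 = -124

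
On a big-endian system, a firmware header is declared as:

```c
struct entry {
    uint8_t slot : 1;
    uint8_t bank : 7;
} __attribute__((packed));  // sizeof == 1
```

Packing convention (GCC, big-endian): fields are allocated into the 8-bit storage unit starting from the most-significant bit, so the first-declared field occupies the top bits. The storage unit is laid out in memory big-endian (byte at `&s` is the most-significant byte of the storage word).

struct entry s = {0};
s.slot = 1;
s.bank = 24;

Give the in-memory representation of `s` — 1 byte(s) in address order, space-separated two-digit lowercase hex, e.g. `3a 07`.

[7+:1] slot=1 & 0x1 = 0x1; word=0x80
[0+:7] bank=24 & 0x7f = 0x18; word=0x98
word = 0x98 → big-endian bytes:
  [0]=0x98

98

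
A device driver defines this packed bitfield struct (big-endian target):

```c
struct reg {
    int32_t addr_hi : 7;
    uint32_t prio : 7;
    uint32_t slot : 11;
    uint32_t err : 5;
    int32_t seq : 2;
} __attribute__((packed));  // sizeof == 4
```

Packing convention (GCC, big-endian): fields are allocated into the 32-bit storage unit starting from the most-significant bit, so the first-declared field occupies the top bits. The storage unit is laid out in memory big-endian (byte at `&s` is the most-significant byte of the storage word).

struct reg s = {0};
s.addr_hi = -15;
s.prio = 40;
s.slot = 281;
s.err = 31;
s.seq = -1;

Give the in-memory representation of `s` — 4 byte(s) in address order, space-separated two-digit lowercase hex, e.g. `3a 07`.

e2 a0 8c ff

[25+:7] addr_hi=-15 & 0x7f = 0x71; word=0xe2000000
[18+:7] prio=40 & 0x7f = 0x28; word=0xe2a00000
[7+:11] slot=281 & 0x7ff = 0x119; word=0xe2a08c80
[2+:5] err=31 & 0x1f = 0x1f; word=0xe2a08cfc
[0+:2] seq=-1 & 0x3 = 0x3; word=0xe2a08cff
word = 0xe2a08cff → big-endian bytes:
  [0]=0xe2  [1]=0xa0  [2]=0x8c  [3]=0xff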